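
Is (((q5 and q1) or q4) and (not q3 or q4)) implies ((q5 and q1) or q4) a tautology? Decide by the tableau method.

Valid

Assume the negation and expand:
Initial set: {not ((((q5 and q1) or q4) and (not q3 or q4)) implies ((q5 and q1) or q4))}.
not ((((q5 and q1) or q4) and (not q3 or q4)) implies ((q5 and q1) or q4)): α-rule — add (((q5 and q1) or q4) and (not q3 or q4)), not ((q5 and q1) or q4).
(((q5 and q1) or q4) and (not q3 or q4)): α-rule — add ((q5 and q1) or q4), (not q3 or q4).
not ((q5 and q1) or q4): α-rule — add not (q5 and q1), not q4.
((q5 and q1) or q4): β-rule — branch into (q5 and q1)  //  q4.
  branch 1 (add (q5 and q1)):
    (q5 and q1): α-rule — add q5, q1.
    (not q3 or q4): β-rule — branch into not q3  //  q4.
      branch 1.1 (add not q3):
        not (q5 and q1): β-rule — branch into not q5  //  not q1.
          branch 1.1.1 (add not q5):
            × closes — contains both q5 and not q5.
          branch 1.1.2 (add not q1):
            × closes — contains both q1 and not q1.
      branch 1.2 (add q4):
        × closes — contains both q4 and not q4.
  branch 2 (add q4):
    × closes — contains both q4 and not q4.
All 4 branches close.
Every branch closed, so the negation is unsatisfiable and the formula is valid.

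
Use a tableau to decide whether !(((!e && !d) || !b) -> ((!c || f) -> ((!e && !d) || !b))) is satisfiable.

Unsatisfiable

Initial set: {!(((!e && !d) || !b) -> ((!c || f) -> ((!e && !d) || !b)))}.
!(((!e && !d) || !b) -> ((!c || f) -> ((!e && !d) || !b))): α-rule — add ((!e && !d) || !b), !((!c || f) -> ((!e && !d) || !b)).
!((!c || f) -> ((!e && !d) || !b)): α-rule — add (!c || f), !((!e && !d) || !b).
!((!e && !d) || !b): α-rule — add !(!e && !d), !!b.
((!e && !d) || !b): β-rule — branch into (!e && !d)  //  !b.
  branch 1 (add (!e && !d)):
    (!e && !d): α-rule — add !e, !d.
    (!c || f): β-rule — branch into !c  //  f.
      branch 1.1 (add !c):
        !(!e && !d): β-rule — branch into !!e  //  !!d.
          branch 1.1.1 (add !!e):
            × closes — contains both e and !e.
          branch 1.1.2 (add !!d):
            × closes — contains both d and !d.
      branch 1.2 (add f):
        !(!e && !d): β-rule — branch into !!e  //  !!d.
          branch 1.2.1 (add !!e):
            × closes — contains both e and !e.
          branch 1.2.2 (add !!d):
            × closes — contains both d and !d.
  branch 2 (add !b):
    × closes — contains both b and !b.
All 5 branches close.
Every branch closed; the formula is unsatisfiable.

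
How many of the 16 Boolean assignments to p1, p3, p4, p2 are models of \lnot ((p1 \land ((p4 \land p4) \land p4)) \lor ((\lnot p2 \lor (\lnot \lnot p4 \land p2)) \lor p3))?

2

Initial set: {\lnot ((p1 \land ((p4 \land p4) \land p4)) \lor ((\lnot p2 \lor (\lnot \lnot p4 \land p2)) \lor p3))}.
\lnot ((p1 \land ((p4 \land p4) \land p4)) \lor ((\lnot p2 \lor (\lnot \lnot p4 \land p2)) \lor p3)): α-rule — add \lnot (p1 \land ((p4 \land p4) \land p4)), \lnot ((\lnot p2 \lor (\lnot \lnot p4 \land p2)) \lor p3).
\lnot ((\lnot p2 \lor (\lnot \lnot p4 \land p2)) \lor p3): α-rule — add \lnot (\lnot p2 \lor (\lnot \lnot p4 \land p2)), \lnot p3.
\lnot (\lnot p2 \lor (\lnot \lnot p4 \land p2)): α-rule — add \lnot \lnot p2, \lnot (\lnot \lnot p4 \land p2).
\lnot (p1 \land ((p4 \land p4) \land p4)): β-rule — branch into \lnot p1  //  \lnot ((p4 \land p4) \land p4).
  branch 1 (add \lnot p1):
    \lnot (\lnot \lnot p4 \land p2): β-rule — branch into \lnot \lnot \lnot p4  //  \lnot p2.
      branch 1.1 (add \lnot \lnot \lnot p4):
        \lnot \lnot \lnot p4: drop double negation, giving \lnot p4.
        ○ open, literals {p1=F, p2=T, p3=F, p4=F}.
      branch 1.2 (add \lnot p2):
        × closes — contains both p2 and \lnot p2.
  branch 2 (add \lnot ((p4 \land p4) \land p4)):
    \lnot (\lnot \lnot p4 \land p2): β-rule — branch into \lnot \lnot \lnot p4  //  \lnot p2.
      branch 2.1 (add \lnot \lnot \lnot p4):
        \lnot \lnot \lnot p4: drop double negation, giving \lnot p4.
        \lnot ((p4 \land p4) \land p4): β-rule — branch into \lnot (p4 \land p4)  //  \lnot p4.
          branch 2.1.1 (add \lnot (p4 \land p4)):
            \lnot (p4 \land p4): β-rule — branch into \lnot p4  //  \lnot p4.
              branch 2.1.1.1 (add \lnot p4):
                ○ open, literals {p2=T, p3=F, p4=F}.
              branch 2.1.1.2 (add \lnot p4):
                ○ open, literals {p2=T, p3=F, p4=F}.
          branch 2.1.2 (add \lnot p4):
            ○ open, literals {p2=T, p3=F, p4=F}.
      branch 2.2 (add \lnot p2):
        × closes — contains both p2 and \lnot p2.
2 branches closed, 4 open.
Each open branch fixes some atoms; the unmentioned ones are free. Counting distinct full assignments: branch {p1=F, p2=T, p3=F, p4=F} (none free) contributes 1 new; branch {p2=T, p3=F, p4=F} (p1) contributes 1 new; branch {p2=T, p3=F, p4=F} (p1) contributes 0 new; branch {p2=T, p3=F, p4=F} (p1) contributes 0 new. Total: 2.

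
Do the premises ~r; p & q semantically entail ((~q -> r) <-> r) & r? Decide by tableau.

Initial set: {~r; (p & q); ~(((~q -> r) <-> r) & r)}.
(p & q): α-rule — add p, q.
~(((~q -> r) <-> r) & r): β-rule — branch into ~((~q -> r) <-> r)  //  ~r.
  branch 1 (add ~((~q -> r) <-> r)):
    ~((~q -> r) <-> r): β-rule — branch into (~q -> r), ~r  //  ~(~q -> r), r.
      branch 1.1 (add (~q -> r), ~r):
        (~q -> r): β-rule — branch into ~~q  //  r.
          branch 1.1.1 (add ~~q):
            ○ open, literals {p=1, q=1, r=0}.
          branch 1.1.2 (add r):
            × closes — contains both r and ~r.
      branch 1.2 (add ~(~q -> r), r):
        × closes — contains both r and ~r.
  branch 2 (add ~r):
    ○ open, literals {p=1, q=1, r=0}.
2 branches closed, 2 open.
An open branch gives a countermodel: p=1, q=1, r=0 (unmentioned atoms arbitrary); the premises hold there but the conclusion fails.

No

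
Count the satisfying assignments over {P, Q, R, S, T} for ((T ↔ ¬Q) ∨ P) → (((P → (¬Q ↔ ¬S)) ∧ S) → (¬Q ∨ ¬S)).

26

Initial set: {(((T ↔ ¬Q) ∨ P) → (((P → (¬Q ↔ ¬S)) ∧ S) → (¬Q ∨ ¬S)))}.
(((T ↔ ¬Q) ∨ P) → (((P → (¬Q ↔ ¬S)) ∧ S) → (¬Q ∨ ¬S))): β-rule — branch into ¬((T ↔ ¬Q) ∨ P)  //  (((P → (¬Q ↔ ¬S)) ∧ S) → (¬Q ∨ ¬S)).
  branch 1 (add ¬((T ↔ ¬Q) ∨ P)):
    ¬((T ↔ ¬Q) ∨ P): α-rule — add ¬(T ↔ ¬Q), ¬P.
    ¬(T ↔ ¬Q): β-rule — branch into T, ¬¬Q  //  ¬T, ¬Q.
      branch 1.1 (add T, ¬¬Q):
        ○ open, literals {P=false, Q=true, T=true}.
      branch 1.2 (add ¬T, ¬Q):
        ○ open, literals {P=false, Q=false, T=false}.
  branch 2 (add (((P → (¬Q ↔ ¬S)) ∧ S) → (¬Q ∨ ¬S))):
    (((P → (¬Q ↔ ¬S)) ∧ S) → (¬Q ∨ ¬S)): β-rule — branch into ¬((P → (¬Q ↔ ¬S)) ∧ S)  //  (¬Q ∨ ¬S).
      branch 2.1 (add ¬((P → (¬Q ↔ ¬S)) ∧ S)):
        ¬((P → (¬Q ↔ ¬S)) ∧ S): β-rule — branch into ¬(P → (¬Q ↔ ¬S))  //  ¬S.
          branch 2.1.1 (add ¬(P → (¬Q ↔ ¬S))):
            ¬(P → (¬Q ↔ ¬S)): α-rule — add P, ¬(¬Q ↔ ¬S).
            ¬(¬Q ↔ ¬S): β-rule — branch into ¬Q, ¬¬S  //  ¬¬Q, ¬S.
              branch 2.1.1.1 (add ¬Q, ¬¬S):
                ○ open, literals {P=true, Q=false, S=true}.
              branch 2.1.1.2 (add ¬¬Q, ¬S):
                ○ open, literals {P=true, Q=true, S=false}.
          branch 2.1.2 (add ¬S):
            ○ open, literals {S=false}.
      branch 2.2 (add (¬Q ∨ ¬S)):
        (¬Q ∨ ¬S): β-rule — branch into ¬Q  //  ¬S.
          branch 2.2.1 (add ¬Q):
            ○ open, literals {Q=false}.
          branch 2.2.2 (add ¬S):
            ○ open, literals {S=false}.
0 branches closed, 7 open.
Each open branch fixes some atoms; the unmentioned ones are free. Counting distinct full assignments: branch {P=false, Q=true, T=true} (R, S) contributes 4 new; branch {P=false, Q=false, T=false} (R, S) contributes 4 new; branch {P=true, Q=false, S=true} (R, T) contributes 4 new; branch {P=true, Q=true, S=false} (R, T) contributes 4 new; branch {S=false} (P, Q, R, T) contributes 8 new; branch {Q=false} (P, R, S, T) contributes 2 new; branch {S=false} (P, Q, R, T) contributes 0 new. Total: 26.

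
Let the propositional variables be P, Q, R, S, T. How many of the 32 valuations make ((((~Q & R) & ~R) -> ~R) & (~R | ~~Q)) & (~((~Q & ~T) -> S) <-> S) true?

10

Initial set: {(((((~Q & R) & ~R) -> ~R) & (~R | ~~Q)) & (~((~Q & ~T) -> S) <-> S))}.
(((((~Q & R) & ~R) -> ~R) & (~R | ~~Q)) & (~((~Q & ~T) -> S) <-> S)): α-rule — add ((((~Q & R) & ~R) -> ~R) & (~R | ~~Q)), (~((~Q & ~T) -> S) <-> S).
((((~Q & R) & ~R) -> ~R) & (~R | ~~Q)): α-rule — add (((~Q & R) & ~R) -> ~R), (~R | ~~Q).
(~((~Q & ~T) -> S) <-> S): β-rule — branch into ~((~Q & ~T) -> S), S  //  ~~((~Q & ~T) -> S), ~S.
  branch 1 (add ~((~Q & ~T) -> S), S):
    ~((~Q & ~T) -> S): α-rule — add (~Q & ~T), ~S.
    × closes — contains both S and ~S.
  branch 2 (add ~~((~Q & ~T) -> S), ~S):
    (((~Q & R) & ~R) -> ~R): β-rule — branch into ~((~Q & R) & ~R)  //  ~R.
      branch 2.1 (add ~((~Q & R) & ~R)):
        (~R | ~~Q): β-rule — branch into ~R  //  ~~Q.
          branch 2.1.1 (add ~R):
            ~~((~Q & ~T) -> S): β-rule — branch into ~(~Q & ~T)  //  S.
              branch 2.1.1.1 (add ~(~Q & ~T)):
                ~((~Q & R) & ~R): β-rule — branch into ~(~Q & R)  //  ~~R.
                  branch 2.1.1.1.1 (add ~(~Q & R)):
                    ~(~Q & ~T): β-rule — branch into ~~Q  //  ~~T.
                      branch 2.1.1.1.1.1 (add ~~Q):
                        ~(~Q & R): β-rule — branch into ~~Q  //  ~R.
                          branch 2.1.1.1.1.1.1 (add ~~Q):
                            ○ open, literals {Q=1, R=0, S=0}.
                          branch 2.1.1.1.1.1.2 (add ~R):
                            ○ open, literals {Q=1, R=0, S=0}.
                      branch 2.1.1.1.1.2 (add ~~T):
                        ~(~Q & R): β-rule — branch into ~~Q  //  ~R.
                          branch 2.1.1.1.1.2.1 (add ~~Q):
                            ○ open, literals {Q=1, R=0, S=0, T=1}.
                          branch 2.1.1.1.1.2.2 (add ~R):
                            ○ open, literals {R=0, S=0, T=1}.
                  branch 2.1.1.1.2 (add ~~R):
                    × closes — contains both R and ~R.
              branch 2.1.1.2 (add S):
                × closes — contains both S and ~S.
          branch 2.1.2 (add ~~Q):
            ~~Q: drop double negation, giving Q.
            ~~((~Q & ~T) -> S): β-rule — branch into ~(~Q & ~T)  //  S.
              branch 2.1.2.1 (add ~(~Q & ~T)):
                ~((~Q & R) & ~R): β-rule — branch into ~(~Q & R)  //  ~~R.
                  branch 2.1.2.1.1 (add ~(~Q & R)):
                    ~(~Q & ~T): β-rule — branch into ~~Q  //  ~~T.
                      branch 2.1.2.1.1.1 (add ~~Q):
                        ~(~Q & R): β-rule — branch into ~~Q  //  ~R.
                          branch 2.1.2.1.1.1.1 (add ~~Q):
                            ○ open, literals {Q=1, S=0}.
                          branch 2.1.2.1.1.1.2 (add ~R):
                            ○ open, literals {Q=1, R=0, S=0}.
                      branch 2.1.2.1.1.2 (add ~~T):
                        ~(~Q & R): β-rule — branch into ~~Q  //  ~R.
                          branch 2.1.2.1.1.2.1 (add ~~Q):
                            ○ open, literals {Q=1, S=0, T=1}.
                          branch 2.1.2.1.1.2.2 (add ~R):
                            ○ open, literals {Q=1, R=0, S=0, T=1}.
                  branch 2.1.2.1.2 (add ~~R):
                    ~(~Q & ~T): β-rule — branch into ~~Q  //  ~~T.
                      branch 2.1.2.1.2.1 (add ~~Q):
                        ○ open, literals {Q=1, R=1, S=0}.
                      branch 2.1.2.1.2.2 (add ~~T):
                        ○ open, literals {Q=1, R=1, S=0, T=1}.
              branch 2.1.2.2 (add S):
                × closes — contains both S and ~S.
      branch 2.2 (add ~R):
        (~R | ~~Q): β-rule — branch into ~R  //  ~~Q.
          branch 2.2.1 (add ~R):
            ~~((~Q & ~T) -> S): β-rule — branch into ~(~Q & ~T)  //  S.
              branch 2.2.1.1 (add ~(~Q & ~T)):
                ~(~Q & ~T): β-rule — branch into ~~Q  //  ~~T.
                  branch 2.2.1.1.1 (add ~~Q):
                    ○ open, literals {Q=1, R=0, S=0}.
                  branch 2.2.1.1.2 (add ~~T):
                    ○ open, literals {R=0, S=0, T=1}.
              branch 2.2.1.2 (add S):
                × closes — contains both S and ~S.
          branch 2.2.2 (add ~~Q):
            ~~Q: drop double negation, giving Q.
            ~~((~Q & ~T) -> S): β-rule — branch into ~(~Q & ~T)  //  S.
              branch 2.2.2.1 (add ~(~Q & ~T)):
                ~(~Q & ~T): β-rule — branch into ~~Q  //  ~~T.
                  branch 2.2.2.1.1 (add ~~Q):
                    ○ open, literals {Q=1, R=0, S=0}.
                  branch 2.2.2.1.2 (add ~~T):
                    ○ open, literals {Q=1, R=0, S=0, T=1}.
              branch 2.2.2.2 (add S):
                × closes — contains both S and ~S.
6 branches closed, 14 open.
Each open branch fixes some atoms; the unmentioned ones are free. Counting distinct full assignments: branch {Q=1, R=0, S=0} (P, T) contributes 4 new; branch {Q=1, R=0, S=0} (P, T) contributes 0 new; branch {Q=1, R=0, S=0, T=1} (P) contributes 0 new; branch {R=0, S=0, T=1} (P, Q) contributes 2 new; branch {Q=1, S=0} (P, R, T) contributes 4 new; branch {Q=1, R=0, S=0} (P, T) contributes 0 new; branch {Q=1, S=0, T=1} (P, R) contributes 0 new; branch {Q=1, R=0, S=0, T=1} (P) contributes 0 new; branch {Q=1, R=1, S=0} (P, T) contributes 0 new; branch {Q=1, R=1, S=0, T=1} (P) contributes 0 new; branch {Q=1, R=0, S=0} (P, T) contributes 0 new; branch {R=0, S=0, T=1} (P, Q) contributes 0 new; branch {Q=1, R=0, S=0} (P, T) contributes 0 new; branch {Q=1, R=0, S=0, T=1} (P) contributes 0 new. Total: 10.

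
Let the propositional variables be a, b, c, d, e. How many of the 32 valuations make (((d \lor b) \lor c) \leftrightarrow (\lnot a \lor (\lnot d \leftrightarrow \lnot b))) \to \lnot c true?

20

Initial set: {((((d \lor b) \lor c) \leftrightarrow (\lnot a \lor (\lnot d \leftrightarrow \lnot b))) \to \lnot c)}.
((((d \lor b) \lor c) \leftrightarrow (\lnot a \lor (\lnot d \leftrightarrow \lnot b))) \to \lnot c): β-rule — branch into \lnot (((d \lor b) \lor c) \leftrightarrow (\lnot a \lor (\lnot d \leftrightarrow \lnot b)))  //  \lnot c.
  branch 1 (add \lnot (((d \lor b) \lor c) \leftrightarrow (\lnot a \lor (\lnot d \leftrightarrow \lnot b)))):
    \lnot (((d \lor b) \lor c) \leftrightarrow (\lnot a \lor (\lnot d \leftrightarrow \lnot b))): β-rule — branch into ((d \lor b) \lor c), \lnot (\lnot a \lor (\lnot d \leftrightarrow \lnot b))  //  \lnot ((d \lor b) \lor c), (\lnot a \lor (\lnot d \leftrightarrow \lnot b)).
      branch 1.1 (add ((d \lor b) \lor c), \lnot (\lnot a \lor (\lnot d \leftrightarrow \lnot b))):
        \lnot (\lnot a \lor (\lnot d \leftrightarrow \lnot b)): α-rule — add \lnot \lnot a, \lnot (\lnot d \leftrightarrow \lnot b).
        ((d \lor b) \lor c): β-rule — branch into (d \lor b)  //  c.
          branch 1.1.1 (add (d \lor b)):
            \lnot (\lnot d \leftrightarrow \lnot b): β-rule — branch into \lnot d, \lnot \lnot b  //  \lnot \lnot d, \lnot b.
              branch 1.1.1.1 (add \lnot d, \lnot \lnot b):
                (d \lor b): β-rule — branch into d  //  b.
                  branch 1.1.1.1.1 (add d):
                    × closes — contains both d and \lnot d.
                  branch 1.1.1.1.2 (add b):
                    ○ open, literals {a=1, b=1, d=0}.
              branch 1.1.1.2 (add \lnot \lnot d, \lnot b):
                (d \lor b): β-rule — branch into d  //  b.
                  branch 1.1.1.2.1 (add d):
                    ○ open, literals {a=1, b=0, d=1}.
                  branch 1.1.1.2.2 (add b):
                    × closes — contains both b and \lnot b.
          branch 1.1.2 (add c):
            \lnot (\lnot d \leftrightarrow \lnot b): β-rule — branch into \lnot d, \lnot \lnot b  //  \lnot \lnot d, \lnot b.
              branch 1.1.2.1 (add \lnot d, \lnot \lnot b):
                ○ open, literals {a=1, b=1, c=1, d=0}.
              branch 1.1.2.2 (add \lnot \lnot d, \lnot b):
                ○ open, literals {a=1, b=0, c=1, d=1}.
      branch 1.2 (add \lnot ((d \lor b) \lor c), (\lnot a \lor (\lnot d \leftrightarrow \lnot b))):
        \lnot ((d \lor b) \lor c): α-rule — add \lnot (d \lor b), \lnot c.
        \lnot (d \lor b): α-rule — add \lnot d, \lnot b.
        (\lnot a \lor (\lnot d \leftrightarrow \lnot b)): β-rule — branch into \lnot a  //  (\lnot d \leftrightarrow \lnot b).
          branch 1.2.1 (add \lnot a):
            ○ open, literals {a=0, b=0, c=0, d=0}.
          branch 1.2.2 (add (\lnot d \leftrightarrow \lnot b)):
            (\lnot d \leftrightarrow \lnot b): β-rule — branch into \lnot d, \lnot b  //  \lnot \lnot d, \lnot \lnot b.
              branch 1.2.2.1 (add \lnot d, \lnot b):
                ○ open, literals {b=0, c=0, d=0}.
              branch 1.2.2.2 (add \lnot \lnot d, \lnot \lnot b):
                × closes — contains both d and \lnot d.
  branch 2 (add \lnot c):
    ○ open, literals {c=0}.
3 branches closed, 7 open.
Each open branch fixes some atoms; the unmentioned ones are free. Counting distinct full assignments: branch {a=1, b=1, d=0} (c, e) contributes 4 new; branch {a=1, b=0, d=1} (c, e) contributes 4 new; branch {a=1, b=1, c=1, d=0} (e) contributes 0 new; branch {a=1, b=0, c=1, d=1} (e) contributes 0 new; branch {a=0, b=0, c=0, d=0} (e) contributes 2 new; branch {b=0, c=0, d=0} (a, e) contributes 2 new; branch {c=0} (a, b, d, e) contributes 8 new. Total: 20.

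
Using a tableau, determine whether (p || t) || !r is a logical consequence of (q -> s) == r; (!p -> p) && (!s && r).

Initial set: {((q -> s) == r); ((!p -> p) && (!s && r)); !((p || t) || !r)}.
((!p -> p) && (!s && r)): α-rule — add (!p -> p), (!s && r).
!((p || t) || !r): α-rule — add !(p || t), !!r.
(!s && r): α-rule — add !s, r.
!(p || t): α-rule — add !p, !t.
((q -> s) == r): β-rule — branch into (q -> s), r  //  !(q -> s), !r.
  branch 1 (add (q -> s), r):
    (!p -> p): β-rule — branch into !!p  //  p.
      branch 1.1 (add !!p):
        × closes — contains both p and !p.
      branch 1.2 (add p):
        × closes — contains both p and !p.
  branch 2 (add !(q -> s), !r):
    × closes — contains both r and !r.
All 3 branches close.
Every branch closed, so the premises entail the conclusion.

Yes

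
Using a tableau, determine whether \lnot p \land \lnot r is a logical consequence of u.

No

Initial set: {u; \lnot (\lnot p \land \lnot r)}.
\lnot (\lnot p \land \lnot r): β-rule — branch into \lnot \lnot p  //  \lnot \lnot r.
  branch 1 (add \lnot \lnot p):
    ○ open, literals {p=1, u=1}.
  branch 2 (add \lnot \lnot r):
    ○ open, literals {r=1, u=1}.
0 branches closed, 2 open.
An open branch gives a countermodel: p=1, u=1 (unmentioned atoms arbitrary); the premises hold there but the conclusion fails.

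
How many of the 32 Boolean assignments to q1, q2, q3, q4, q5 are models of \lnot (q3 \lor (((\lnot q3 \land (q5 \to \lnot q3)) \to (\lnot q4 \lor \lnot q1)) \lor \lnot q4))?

Initial set: {\lnot (q3 \lor (((\lnot q3 \land (q5 \to \lnot q3)) \to (\lnot q4 \lor \lnot q1)) \lor \lnot q4))}.
\lnot (q3 \lor (((\lnot q3 \land (q5 \to \lnot q3)) \to (\lnot q4 \lor \lnot q1)) \lor \lnot q4)): α-rule — add \lnot q3, \lnot (((\lnot q3 \land (q5 \to \lnot q3)) \to (\lnot q4 \lor \lnot q1)) \lor \lnot q4).
\lnot (((\lnot q3 \land (q5 \to \lnot q3)) \to (\lnot q4 \lor \lnot q1)) \lor \lnot q4): α-rule — add \lnot ((\lnot q3 \land (q5 \to \lnot q3)) \to (\lnot q4 \lor \lnot q1)), \lnot \lnot q4.
\lnot ((\lnot q3 \land (q5 \to \lnot q3)) \to (\lnot q4 \lor \lnot q1)): α-rule — add (\lnot q3 \land (q5 \to \lnot q3)), \lnot (\lnot q4 \lor \lnot q1).
(\lnot q3 \land (q5 \to \lnot q3)): α-rule — add \lnot q3, (q5 \to \lnot q3).
\lnot (\lnot q4 \lor \lnot q1): α-rule — add \lnot \lnot q4, \lnot \lnot q1.
(q5 \to \lnot q3): β-rule — branch into \lnot q5  //  \lnot q3.
  branch 1 (add \lnot q5):
    ○ open, literals {q1=true, q3=false, q4=true, q5=false}.
  branch 2 (add \lnot q3):
    ○ open, literals {q1=true, q3=false, q4=true}.
0 branches closed, 2 open.
Each open branch fixes some atoms; the unmentioned ones are free. Counting distinct full assignments: branch {q1=true, q3=false, q4=true, q5=false} (q2) contributes 2 new; branch {q1=true, q3=false, q4=true} (q2, q5) contributes 2 new. Total: 4.

4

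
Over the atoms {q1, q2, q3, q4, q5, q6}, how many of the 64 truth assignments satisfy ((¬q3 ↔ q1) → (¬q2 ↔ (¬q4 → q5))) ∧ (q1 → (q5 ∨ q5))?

Initial set: {(((¬q3 ↔ q1) → (¬q2 ↔ (¬q4 → q5))) ∧ (q1 → (q5 ∨ q5)))}.
(((¬q3 ↔ q1) → (¬q2 ↔ (¬q4 → q5))) ∧ (q1 → (q5 ∨ q5))): α-rule — add ((¬q3 ↔ q1) → (¬q2 ↔ (¬q4 → q5))), (q1 → (q5 ∨ q5)).
((¬q3 ↔ q1) → (¬q2 ↔ (¬q4 → q5))): β-rule — branch into ¬(¬q3 ↔ q1)  //  (¬q2 ↔ (¬q4 → q5)).
  branch 1 (add ¬(¬q3 ↔ q1)):
    (q1 → (q5 ∨ q5)): β-rule — branch into ¬q1  //  (q5 ∨ q5).
      branch 1.1 (add ¬q1):
        ¬(¬q3 ↔ q1): β-rule — branch into ¬q3, ¬q1  //  ¬¬q3, q1.
          branch 1.1.1 (add ¬q3, ¬q1):
            ○ open, literals {q1=F, q3=F}.
          branch 1.1.2 (add ¬¬q3, q1):
            × closes — contains both q1 and ¬q1.
      branch 1.2 (add (q5 ∨ q5)):
        ¬(¬q3 ↔ q1): β-rule — branch into ¬q3, ¬q1  //  ¬¬q3, q1.
          branch 1.2.1 (add ¬q3, ¬q1):
            (q5 ∨ q5): β-rule — branch into q5  //  q5.
              branch 1.2.1.1 (add q5):
                ○ open, literals {q1=F, q3=F, q5=T}.
              branch 1.2.1.2 (add q5):
                ○ open, literals {q1=F, q3=F, q5=T}.
          branch 1.2.2 (add ¬¬q3, q1):
            (q5 ∨ q5): β-rule — branch into q5  //  q5.
              branch 1.2.2.1 (add q5):
                ○ open, literals {q1=T, q3=T, q5=T}.
              branch 1.2.2.2 (add q5):
                ○ open, literals {q1=T, q3=T, q5=T}.
  branch 2 (add (¬q2 ↔ (¬q4 → q5))):
    (q1 → (q5 ∨ q5)): β-rule — branch into ¬q1  //  (q5 ∨ q5).
      branch 2.1 (add ¬q1):
        (¬q2 ↔ (¬q4 → q5)): β-rule — branch into ¬q2, (¬q4 → q5)  //  ¬¬q2, ¬(¬q4 → q5).
          branch 2.1.1 (add ¬q2, (¬q4 → q5)):
            (¬q4 → q5): β-rule — branch into ¬¬q4  //  q5.
              branch 2.1.1.1 (add ¬¬q4):
                ○ open, literals {q1=F, q2=F, q4=T}.
              branch 2.1.1.2 (add q5):
                ○ open, literals {q1=F, q2=F, q5=T}.
          branch 2.1.2 (add ¬¬q2, ¬(¬q4 → q5)):
            ¬(¬q4 → q5): α-rule — add ¬q4, ¬q5.
            ○ open, literals {q1=F, q2=T, q4=F, q5=F}.
      branch 2.2 (add (q5 ∨ q5)):
        (¬q2 ↔ (¬q4 → q5)): β-rule — branch into ¬q2, (¬q4 → q5)  //  ¬¬q2, ¬(¬q4 → q5).
          branch 2.2.1 (add ¬q2, (¬q4 → q5)):
            (q5 ∨ q5): β-rule — branch into q5  //  q5.
              branch 2.2.1.1 (add q5):
                (¬q4 → q5): β-rule — branch into ¬¬q4  //  q5.
                  branch 2.2.1.1.1 (add ¬¬q4):
                    ○ open, literals {q2=F, q4=T, q5=T}.
                  branch 2.2.1.1.2 (add q5):
                    ○ open, literals {q2=F, q5=T}.
              branch 2.2.1.2 (add q5):
                (¬q4 → q5): β-rule — branch into ¬¬q4  //  q5.
                  branch 2.2.1.2.1 (add ¬¬q4):
                    ○ open, literals {q2=F, q4=T, q5=T}.
                  branch 2.2.1.2.2 (add q5):
                    ○ open, literals {q2=F, q5=T}.
          branch 2.2.2 (add ¬¬q2, ¬(¬q4 → q5)):
            ¬(¬q4 → q5): α-rule — add ¬q4, ¬q5.
            (q5 ∨ q5): β-rule — branch into q5  //  q5.
              branch 2.2.2.1 (add q5):
                × closes — contains both q5 and ¬q5.
              branch 2.2.2.2 (add q5):
                × closes — contains both q5 and ¬q5.
3 branches closed, 12 open.
Each open branch fixes some atoms; the unmentioned ones are free. Counting distinct full assignments: branch {q1=F, q3=F} (q2, q4, q5, q6) contributes 16 new; branch {q1=F, q3=F, q5=T} (q2, q4, q6) contributes 0 new; branch {q1=F, q3=F, q5=T} (q2, q4, q6) contributes 0 new; branch {q1=T, q3=T, q5=T} (q2, q4, q6) contributes 8 new; branch {q1=T, q3=T, q5=T} (q2, q4, q6) contributes 0 new; branch {q1=F, q2=F, q4=T} (q3, q5, q6) contributes 4 new; branch {q1=F, q2=F, q5=T} (q3, q4, q6) contributes 2 new; branch {q1=F, q2=T, q4=F, q5=F} (q3, q6) contributes 2 new; branch {q2=F, q4=T, q5=T} (q1, q3, q6) contributes 2 new; branch {q2=F, q5=T} (q1, q3, q4, q6) contributes 2 new; branch {q2=F, q4=T, q5=T} (q1, q3, q6) contributes 0 new; branch {q2=F, q5=T} (q1, q3, q4, q6) contributes 0 new. Total: 36.

36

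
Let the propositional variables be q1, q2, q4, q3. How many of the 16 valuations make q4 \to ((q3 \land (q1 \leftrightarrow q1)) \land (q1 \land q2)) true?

Initial set: {T (q4 \to ((q3 \land (q1 \leftrightarrow q1)) \land (q1 \land q2)))}.
T (q4 \to ((q3 \land (q1 \leftrightarrow q1)) \land (q1 \land q2))): β-rule — branch into F q4  //  T ((q3 \land (q1 \leftrightarrow q1)) \land (q1 \land q2)).
  branch 1 (add F q4):
    ○ open, literals {q4=false}.
  branch 2 (add T ((q3 \land (q1 \leftrightarrow q1)) \land (q1 \land q2))):
    T ((q3 \land (q1 \leftrightarrow q1)) \land (q1 \land q2)): α-rule — add T (q3 \land (q1 \leftrightarrow q1)), T (q1 \land q2).
    T (q3 \land (q1 \leftrightarrow q1)): α-rule — add T q3, T (q1 \leftrightarrow q1).
    T (q1 \land q2): α-rule — add T q1, T q2.
    T (q1 \leftrightarrow q1): β-rule — branch into T q1, T q1  //  F q1, F q1.
      branch 2.1 (add T q1, T q1):
        ○ open, literals {q1=true, q2=true, q3=true}.
      branch 2.2 (add F q1, F q1):
        × closes — contains both q1 and \lnot q1.
1 branch closed, 2 open.
Each open branch fixes some atoms; the unmentioned ones are free. Counting distinct full assignments: branch {q4=false} (q1, q2, q3) contributes 8 new; branch {q1=true, q2=true, q3=true} (q4) contributes 1 new. Total: 9.

9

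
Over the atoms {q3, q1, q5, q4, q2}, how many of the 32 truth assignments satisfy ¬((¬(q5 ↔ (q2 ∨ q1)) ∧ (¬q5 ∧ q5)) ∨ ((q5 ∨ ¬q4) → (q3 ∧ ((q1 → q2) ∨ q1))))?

12

Initial set: {¬((¬(q5 ↔ (q2 ∨ q1)) ∧ (¬q5 ∧ q5)) ∨ ((q5 ∨ ¬q4) → (q3 ∧ ((q1 → q2) ∨ q1))))}.
¬((¬(q5 ↔ (q2 ∨ q1)) ∧ (¬q5 ∧ q5)) ∨ ((q5 ∨ ¬q4) → (q3 ∧ ((q1 → q2) ∨ q1)))): α-rule — add ¬(¬(q5 ↔ (q2 ∨ q1)) ∧ (¬q5 ∧ q5)), ¬((q5 ∨ ¬q4) → (q3 ∧ ((q1 → q2) ∨ q1))).
¬((q5 ∨ ¬q4) → (q3 ∧ ((q1 → q2) ∨ q1))): α-rule — add (q5 ∨ ¬q4), ¬(q3 ∧ ((q1 → q2) ∨ q1)).
¬(¬(q5 ↔ (q2 ∨ q1)) ∧ (¬q5 ∧ q5)): β-rule — branch into ¬¬(q5 ↔ (q2 ∨ q1))  //  ¬(¬q5 ∧ q5).
  branch 1 (add ¬¬(q5 ↔ (q2 ∨ q1))):
    (q5 ∨ ¬q4): β-rule — branch into q5  //  ¬q4.
      branch 1.1 (add q5):
        ¬(q3 ∧ ((q1 → q2) ∨ q1)): β-rule — branch into ¬q3  //  ¬((q1 → q2) ∨ q1).
          branch 1.1.1 (add ¬q3):
            ¬¬(q5 ↔ (q2 ∨ q1)): β-rule — branch into q5, (q2 ∨ q1)  //  ¬q5, ¬(q2 ∨ q1).
              branch 1.1.1.1 (add q5, (q2 ∨ q1)):
                (q2 ∨ q1): β-rule — branch into q2  //  q1.
                  branch 1.1.1.1.1 (add q2):
                    ○ open, literals {q2=true, q3=false, q5=true}.
                  branch 1.1.1.1.2 (add q1):
                    ○ open, literals {q1=true, q3=false, q5=true}.
              branch 1.1.1.2 (add ¬q5, ¬(q2 ∨ q1)):
                × closes — contains both q5 and ¬q5.
          branch 1.1.2 (add ¬((q1 → q2) ∨ q1)):
            ¬((q1 → q2) ∨ q1): α-rule — add ¬(q1 → q2), ¬q1.
            ¬(q1 → q2): α-rule — add q1, ¬q2.
            × closes — contains both q1 and ¬q1.
      branch 1.2 (add ¬q4):
        ¬(q3 ∧ ((q1 → q2) ∨ q1)): β-rule — branch into ¬q3  //  ¬((q1 → q2) ∨ q1).
          branch 1.2.1 (add ¬q3):
            ¬¬(q5 ↔ (q2 ∨ q1)): β-rule — branch into q5, (q2 ∨ q1)  //  ¬q5, ¬(q2 ∨ q1).
              branch 1.2.1.1 (add q5, (q2 ∨ q1)):
                (q2 ∨ q1): β-rule — branch into q2  //  q1.
                  branch 1.2.1.1.1 (add q2):
                    ○ open, literals {q2=true, q3=false, q4=false, q5=true}.
                  branch 1.2.1.1.2 (add q1):
                    ○ open, literals {q1=true, q3=false, q4=false, q5=true}.
              branch 1.2.1.2 (add ¬q5, ¬(q2 ∨ q1)):
                ¬(q2 ∨ q1): α-rule — add ¬q2, ¬q1.
                ○ open, literals {q1=false, q2=false, q3=false, q4=false, q5=false}.
          branch 1.2.2 (add ¬((q1 → q2) ∨ q1)):
            ¬((q1 → q2) ∨ q1): α-rule — add ¬(q1 → q2), ¬q1.
            ¬(q1 → q2): α-rule — add q1, ¬q2.
            × closes — contains both q1 and ¬q1.
  branch 2 (add ¬(¬q5 ∧ q5)):
    (q5 ∨ ¬q4): β-rule — branch into q5  //  ¬q4.
      branch 2.1 (add q5):
        ¬(q3 ∧ ((q1 → q2) ∨ q1)): β-rule — branch into ¬q3  //  ¬((q1 → q2) ∨ q1).
          branch 2.1.1 (add ¬q3):
            ¬(¬q5 ∧ q5): β-rule — branch into ¬¬q5  //  ¬q5.
              branch 2.1.1.1 (add ¬¬q5):
                ○ open, literals {q3=false, q5=true}.
              branch 2.1.1.2 (add ¬q5):
                × closes — contains both q5 and ¬q5.
          branch 2.1.2 (add ¬((q1 → q2) ∨ q1)):
            ¬((q1 → q2) ∨ q1): α-rule — add ¬(q1 → q2), ¬q1.
            ¬(q1 → q2): α-rule — add q1, ¬q2.
            × closes — contains both q1 and ¬q1.
      branch 2.2 (add ¬q4):
        ¬(q3 ∧ ((q1 → q2) ∨ q1)): β-rule — branch into ¬q3  //  ¬((q1 → q2) ∨ q1).
          branch 2.2.1 (add ¬q3):
            ¬(¬q5 ∧ q5): β-rule — branch into ¬¬q5  //  ¬q5.
              branch 2.2.1.1 (add ¬¬q5):
                ○ open, literals {q3=false, q4=false, q5=true}.
              branch 2.2.1.2 (add ¬q5):
                ○ open, literals {q3=false, q4=false, q5=false}.
          branch 2.2.2 (add ¬((q1 → q2) ∨ q1)):
            ¬((q1 → q2) ∨ q1): α-rule — add ¬(q1 → q2), ¬q1.
            ¬(q1 → q2): α-rule — add q1, ¬q2.
            × closes — contains both q1 and ¬q1.
6 branches closed, 8 open.
Each open branch fixes some atoms; the unmentioned ones are free. Counting distinct full assignments: branch {q2=true, q3=false, q5=true} (q1, q4) contributes 4 new; branch {q1=true, q3=false, q5=true} (q4, q2) contributes 2 new; branch {q2=true, q3=false, q4=false, q5=true} (q1) contributes 0 new; branch {q1=true, q3=false, q4=false, q5=true} (q2) contributes 0 new; branch {q1=false, q2=false, q3=false, q4=false, q5=false} (none free) contributes 1 new; branch {q3=false, q5=true} (q1, q4, q2) contributes 2 new; branch {q3=false, q4=false, q5=true} (q1, q2) contributes 0 new; branch {q3=false, q4=false, q5=false} (q1, q2) contributes 3 new. Total: 12.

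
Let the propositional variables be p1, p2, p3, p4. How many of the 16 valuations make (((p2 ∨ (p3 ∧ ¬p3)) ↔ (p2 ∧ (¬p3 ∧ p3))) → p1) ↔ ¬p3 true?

Initial set: {((((p2 ∨ (p3 ∧ ¬p3)) ↔ (p2 ∧ (¬p3 ∧ p3))) → p1) ↔ ¬p3)}.
((((p2 ∨ (p3 ∧ ¬p3)) ↔ (p2 ∧ (¬p3 ∧ p3))) → p1) ↔ ¬p3): β-rule — branch into (((p2 ∨ (p3 ∧ ¬p3)) ↔ (p2 ∧ (¬p3 ∧ p3))) → p1), ¬p3  //  ¬(((p2 ∨ (p3 ∧ ¬p3)) ↔ (p2 ∧ (¬p3 ∧ p3))) → p1), ¬¬p3.
  branch 1 (add (((p2 ∨ (p3 ∧ ¬p3)) ↔ (p2 ∧ (¬p3 ∧ p3))) → p1), ¬p3):
    (((p2 ∨ (p3 ∧ ¬p3)) ↔ (p2 ∧ (¬p3 ∧ p3))) → p1): β-rule — branch into ¬((p2 ∨ (p3 ∧ ¬p3)) ↔ (p2 ∧ (¬p3 ∧ p3)))  //  p1.
      branch 1.1 (add ¬((p2 ∨ (p3 ∧ ¬p3)) ↔ (p2 ∧ (¬p3 ∧ p3)))):
        ¬((p2 ∨ (p3 ∧ ¬p3)) ↔ (p2 ∧ (¬p3 ∧ p3))): β-rule — branch into (p2 ∨ (p3 ∧ ¬p3)), ¬(p2 ∧ (¬p3 ∧ p3))  //  ¬(p2 ∨ (p3 ∧ ¬p3)), (p2 ∧ (¬p3 ∧ p3)).
          branch 1.1.1 (add (p2 ∨ (p3 ∧ ¬p3)), ¬(p2 ∧ (¬p3 ∧ p3))):
            (p2 ∨ (p3 ∧ ¬p3)): β-rule — branch into p2  //  (p3 ∧ ¬p3).
              branch 1.1.1.1 (add p2):
                ¬(p2 ∧ (¬p3 ∧ p3)): β-rule — branch into ¬p2  //  ¬(¬p3 ∧ p3).
                  branch 1.1.1.1.1 (add ¬p2):
                    × closes — contains both p2 and ¬p2.
                  branch 1.1.1.1.2 (add ¬(¬p3 ∧ p3)):
                    ¬(¬p3 ∧ p3): β-rule — branch into ¬¬p3  //  ¬p3.
                      branch 1.1.1.1.2.1 (add ¬¬p3):
                        × closes — contains both p3 and ¬p3.
                      branch 1.1.1.1.2.2 (add ¬p3):
                        ○ open, literals {p2=T, p3=F}.
              branch 1.1.1.2 (add (p3 ∧ ¬p3)):
                (p3 ∧ ¬p3): α-rule — add p3, ¬p3.
                × closes — contains both p3 and ¬p3.
          branch 1.1.2 (add ¬(p2 ∨ (p3 ∧ ¬p3)), (p2 ∧ (¬p3 ∧ p3))):
            ¬(p2 ∨ (p3 ∧ ¬p3)): α-rule — add ¬p2, ¬(p3 ∧ ¬p3).
            (p2 ∧ (¬p3 ∧ p3)): α-rule — add p2, (¬p3 ∧ p3).
            × closes — contains both p2 and ¬p2.
      branch 1.2 (add p1):
        ○ open, literals {p1=T, p3=F}.
  branch 2 (add ¬(((p2 ∨ (p3 ∧ ¬p3)) ↔ (p2 ∧ (¬p3 ∧ p3))) → p1), ¬¬p3):
    ¬(((p2 ∨ (p3 ∧ ¬p3)) ↔ (p2 ∧ (¬p3 ∧ p3))) → p1): α-rule — add ((p2 ∨ (p3 ∧ ¬p3)) ↔ (p2 ∧ (¬p3 ∧ p3))), ¬p1.
    ((p2 ∨ (p3 ∧ ¬p3)) ↔ (p2 ∧ (¬p3 ∧ p3))): β-rule — branch into (p2 ∨ (p3 ∧ ¬p3)), (p2 ∧ (¬p3 ∧ p3))  //  ¬(p2 ∨ (p3 ∧ ¬p3)), ¬(p2 ∧ (¬p3 ∧ p3)).
      branch 2.1 (add (p2 ∨ (p3 ∧ ¬p3)), (p2 ∧ (¬p3 ∧ p3))):
        (p2 ∧ (¬p3 ∧ p3)): α-rule — add p2, (¬p3 ∧ p3).
        (¬p3 ∧ p3): α-rule — add ¬p3, p3.
        × closes — contains both p3 and ¬p3.
      branch 2.2 (add ¬(p2 ∨ (p3 ∧ ¬p3)), ¬(p2 ∧ (¬p3 ∧ p3))):
        ¬(p2 ∨ (p3 ∧ ¬p3)): α-rule — add ¬p2, ¬(p3 ∧ ¬p3).
        ¬(p2 ∧ (¬p3 ∧ p3)): β-rule — branch into ¬p2  //  ¬(¬p3 ∧ p3).
          branch 2.2.1 (add ¬p2):
            ¬(p3 ∧ ¬p3): β-rule — branch into ¬p3  //  ¬¬p3.
              branch 2.2.1.1 (add ¬p3):
                × closes — contains both p3 and ¬p3.
              branch 2.2.1.2 (add ¬¬p3):
                ○ open, literals {p1=F, p2=F, p3=T}.
          branch 2.2.2 (add ¬(¬p3 ∧ p3)):
            ¬(p3 ∧ ¬p3): β-rule — branch into ¬p3  //  ¬¬p3.
              branch 2.2.2.1 (add ¬p3):
                × closes — contains both p3 and ¬p3.
              branch 2.2.2.2 (add ¬¬p3):
                ¬(¬p3 ∧ p3): β-rule — branch into ¬¬p3  //  ¬p3.
                  branch 2.2.2.2.1 (add ¬¬p3):
                    ○ open, literals {p1=F, p2=F, p3=T}.
                  branch 2.2.2.2.2 (add ¬p3):
                    × closes — contains both p3 and ¬p3.
8 branches closed, 4 open.
Each open branch fixes some atoms; the unmentioned ones are free. Counting distinct full assignments: branch {p2=T, p3=F} (p1, p4) contributes 4 new; branch {p1=T, p3=F} (p2, p4) contributes 2 new; branch {p1=F, p2=F, p3=T} (p4) contributes 2 new; branch {p1=F, p2=F, p3=T} (p4) contributes 0 new. Total: 8.

8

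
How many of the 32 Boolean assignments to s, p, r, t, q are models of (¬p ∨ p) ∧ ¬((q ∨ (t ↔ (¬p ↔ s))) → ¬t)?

12

Initial set: {((¬p ∨ p) ∧ ¬((q ∨ (t ↔ (¬p ↔ s))) → ¬t))}.
((¬p ∨ p) ∧ ¬((q ∨ (t ↔ (¬p ↔ s))) → ¬t)): α-rule — add (¬p ∨ p), ¬((q ∨ (t ↔ (¬p ↔ s))) → ¬t).
¬((q ∨ (t ↔ (¬p ↔ s))) → ¬t): α-rule — add (q ∨ (t ↔ (¬p ↔ s))), ¬¬t.
(¬p ∨ p): β-rule — branch into ¬p  //  p.
  branch 1 (add ¬p):
    (q ∨ (t ↔ (¬p ↔ s))): β-rule — branch into q  //  (t ↔ (¬p ↔ s)).
      branch 1.1 (add q):
        ○ open, literals {p=false, q=true, t=true}.
      branch 1.2 (add (t ↔ (¬p ↔ s))):
        (t ↔ (¬p ↔ s)): β-rule — branch into t, (¬p ↔ s)  //  ¬t, ¬(¬p ↔ s).
          branch 1.2.1 (add t, (¬p ↔ s)):
            (¬p ↔ s): β-rule — branch into ¬p, s  //  ¬¬p, ¬s.
              branch 1.2.1.1 (add ¬p, s):
                ○ open, literals {p=false, s=true, t=true}.
              branch 1.2.1.2 (add ¬¬p, ¬s):
                × closes — contains both p and ¬p.
          branch 1.2.2 (add ¬t, ¬(¬p ↔ s)):
            × closes — contains both t and ¬t.
  branch 2 (add p):
    (q ∨ (t ↔ (¬p ↔ s))): β-rule — branch into q  //  (t ↔ (¬p ↔ s)).
      branch 2.1 (add q):
        ○ open, literals {p=true, q=true, t=true}.
      branch 2.2 (add (t ↔ (¬p ↔ s))):
        (t ↔ (¬p ↔ s)): β-rule — branch into t, (¬p ↔ s)  //  ¬t, ¬(¬p ↔ s).
          branch 2.2.1 (add t, (¬p ↔ s)):
            (¬p ↔ s): β-rule — branch into ¬p, s  //  ¬¬p, ¬s.
              branch 2.2.1.1 (add ¬p, s):
                × closes — contains both p and ¬p.
              branch 2.2.1.2 (add ¬¬p, ¬s):
                ○ open, literals {p=true, s=false, t=true}.
          branch 2.2.2 (add ¬t, ¬(¬p ↔ s)):
            × closes — contains both t and ¬t.
4 branches closed, 4 open.
Each open branch fixes some atoms; the unmentioned ones are free. Counting distinct full assignments: branch {p=false, q=true, t=true} (s, r) contributes 4 new; branch {p=false, s=true, t=true} (r, q) contributes 2 new; branch {p=true, q=true, t=true} (s, r) contributes 4 new; branch {p=true, s=false, t=true} (r, q) contributes 2 new. Total: 12.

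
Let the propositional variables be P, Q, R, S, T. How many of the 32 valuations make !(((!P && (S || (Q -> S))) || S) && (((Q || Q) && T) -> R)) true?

Initial set: {T !(((!P && (S || (Q -> S))) || S) && (((Q || Q) && T) -> R))}.
T !(((!P && (S || (Q -> S))) || S) && (((Q || Q) && T) -> R)): β-rule — branch into F ((!P && (S || (Q -> S))) || S)  //  F (((Q || Q) && T) -> R).
  branch 1 (add F ((!P && (S || (Q -> S))) || S)):
    F ((!P && (S || (Q -> S))) || S): α-rule — add F (!P && (S || (Q -> S))), F S.
    F (!P && (S || (Q -> S))): β-rule — branch into F !P  //  F (S || (Q -> S)).
      branch 1.1 (add F !P):
        ○ open, literals {P=T, S=F}.
      branch 1.2 (add F (S || (Q -> S))):
        F (S || (Q -> S)): α-rule — add F S, F (Q -> S).
        F (Q -> S): α-rule — add T Q, F S.
        ○ open, literals {Q=T, S=F}.
  branch 2 (add F (((Q || Q) && T) -> R)):
    F (((Q || Q) && T) -> R): α-rule — add T ((Q || Q) && T), F R.
    T ((Q || Q) && T): α-rule — add T (Q || Q), T T.
    T (Q || Q): β-rule — branch into T Q  //  T Q.
      branch 2.1 (add T Q):
        ○ open, literals {Q=T, R=F, T=T}.
      branch 2.2 (add T Q):
        ○ open, literals {Q=T, R=F, T=T}.
0 branches closed, 4 open.
Each open branch fixes some atoms; the unmentioned ones are free. Counting distinct full assignments: branch {P=T, S=F} (Q, R, T) contributes 8 new; branch {Q=T, S=F} (P, R, T) contributes 4 new; branch {Q=T, R=F, T=T} (P, S) contributes 2 new; branch {Q=T, R=F, T=T} (P, S) contributes 0 new. Total: 14.

14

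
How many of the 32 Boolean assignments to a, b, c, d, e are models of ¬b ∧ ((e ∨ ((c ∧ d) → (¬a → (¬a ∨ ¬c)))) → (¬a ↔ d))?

8

Initial set: {(¬b ∧ ((e ∨ ((c ∧ d) → (¬a → (¬a ∨ ¬c)))) → (¬a ↔ d)))}.
(¬b ∧ ((e ∨ ((c ∧ d) → (¬a → (¬a ∨ ¬c)))) → (¬a ↔ d))): α-rule — add ¬b, ((e ∨ ((c ∧ d) → (¬a → (¬a ∨ ¬c)))) → (¬a ↔ d)).
((e ∨ ((c ∧ d) → (¬a → (¬a ∨ ¬c)))) → (¬a ↔ d)): β-rule — branch into ¬(e ∨ ((c ∧ d) → (¬a → (¬a ∨ ¬c))))  //  (¬a ↔ d).
  branch 1 (add ¬(e ∨ ((c ∧ d) → (¬a → (¬a ∨ ¬c))))):
    ¬(e ∨ ((c ∧ d) → (¬a → (¬a ∨ ¬c)))): α-rule — add ¬e, ¬((c ∧ d) → (¬a → (¬a ∨ ¬c))).
    ¬((c ∧ d) → (¬a → (¬a ∨ ¬c))): α-rule — add (c ∧ d), ¬(¬a → (¬a ∨ ¬c)).
    (c ∧ d): α-rule — add c, d.
    ¬(¬a → (¬a ∨ ¬c)): α-rule — add ¬a, ¬(¬a ∨ ¬c).
    ¬(¬a ∨ ¬c): α-rule — add ¬¬a, ¬¬c.
    × closes — contains both a and ¬a.
  branch 2 (add (¬a ↔ d)):
    (¬a ↔ d): β-rule — branch into ¬a, d  //  ¬¬a, ¬d.
      branch 2.1 (add ¬a, d):
        ○ open, literals {a=false, b=false, d=true}.
      branch 2.2 (add ¬¬a, ¬d):
        ○ open, literals {a=true, b=false, d=false}.
1 branch closed, 2 open.
Each open branch fixes some atoms; the unmentioned ones are free. Counting distinct full assignments: branch {a=false, b=false, d=true} (c, e) contributes 4 new; branch {a=true, b=false, d=false} (c, e) contributes 4 new. Total: 8.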